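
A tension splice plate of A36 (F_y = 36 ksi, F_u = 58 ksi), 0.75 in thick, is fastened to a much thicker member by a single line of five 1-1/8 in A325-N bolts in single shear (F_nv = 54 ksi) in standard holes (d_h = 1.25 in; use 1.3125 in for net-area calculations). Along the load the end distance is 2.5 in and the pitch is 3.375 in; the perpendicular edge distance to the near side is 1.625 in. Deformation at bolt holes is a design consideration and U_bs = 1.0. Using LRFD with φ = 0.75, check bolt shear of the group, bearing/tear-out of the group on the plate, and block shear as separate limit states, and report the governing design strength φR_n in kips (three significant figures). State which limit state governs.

201 kips (bolt shear governs)

Bolt shear: A_b = π·1.125²/4 = 0.994 in²; R_n = 54 × 0.994 × 5 × 1 = 268.4 kips → 0.75 × 268.4 = 201 kips.
Bearing: edge l_c = 1.875, r_n = 97.88 kips; interior l_c = 2.125, r_n = 110.9 kips; R_n = 97.88 + 4·110.9 = 541.6 kips → 406 kips.
Block shear: A_gv = 12, A_nv = 7.57, A_nt = 0.7266 in²; R_n = min(0.6F_uA_nv, 0.6F_yA_gv) + U_bs·F_u·A_nt = 301.3 kips → 226 kips.
Bolt shear governs: 201 kips.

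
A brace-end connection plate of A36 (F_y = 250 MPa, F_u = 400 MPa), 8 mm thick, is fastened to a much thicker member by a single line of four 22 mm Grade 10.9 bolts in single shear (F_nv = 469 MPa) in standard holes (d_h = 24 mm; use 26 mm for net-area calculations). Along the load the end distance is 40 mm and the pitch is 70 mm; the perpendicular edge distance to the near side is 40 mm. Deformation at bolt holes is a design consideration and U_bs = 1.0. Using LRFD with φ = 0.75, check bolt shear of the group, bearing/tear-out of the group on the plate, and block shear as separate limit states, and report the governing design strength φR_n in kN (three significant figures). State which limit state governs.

Bolt shear: A_b = π·22²/4 = 380.1 mm²; R_n = 469 × 380.1 × 4 × 1 / 1000 = 713.1 kN → 0.75 × 713.1 = 535 kN.
Bearing: edge l_c = 28, r_n = 107.5 kN; interior l_c = 46, r_n = 169 kN; R_n = 107.5 + 3·169 = 614.4 kN → 461 kN.
Block shear: A_gv = 2000, A_nv = 1272, A_nt = 216 mm²; R_n = min(0.6F_uA_nv, 0.6F_yA_gv) + U_bs·F_u·A_nt = 386.4 kN → 290 kN.
Block shear governs: 290 kN.

290 kN (block shear governs)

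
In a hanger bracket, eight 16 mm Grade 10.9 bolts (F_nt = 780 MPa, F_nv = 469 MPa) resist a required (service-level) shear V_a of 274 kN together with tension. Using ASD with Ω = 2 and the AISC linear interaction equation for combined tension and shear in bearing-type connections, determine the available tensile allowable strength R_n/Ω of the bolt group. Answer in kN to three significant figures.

360 kN

A_b = π·16²/4 = 201.1 mm²; f_rv = 274 × 1000 / (8 × 201.1) = 170.3 MPa.
F'_nt = 1.3 F_nt − (Ω F_nt / F_nv) f_rv = 1.3·780 − (2·780/469)·170.3 = 447.4 MPa, capped at F_nt → F'_nt = 447.4 MPa.
R_n = F'_nt · A_b · n = 447.4 × 201.1 × 8 / 1000 = 719.6 kN.
Allowable strength R_n/Ω = 719.6 / 2 = 360 kN.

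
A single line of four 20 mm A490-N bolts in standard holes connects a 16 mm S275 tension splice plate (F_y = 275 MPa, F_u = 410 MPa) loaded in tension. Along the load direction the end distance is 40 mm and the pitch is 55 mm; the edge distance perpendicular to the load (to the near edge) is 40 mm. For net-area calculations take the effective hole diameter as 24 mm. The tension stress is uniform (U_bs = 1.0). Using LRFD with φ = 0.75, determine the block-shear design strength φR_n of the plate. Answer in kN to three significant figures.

495 kN

Shear plane L_v = 40 + 3·55 = 205 mm; A_gv = 205 × 16 = 3280 mm².
A_nv = (205 − 3.5·24) × 16 = 1936 mm².
A_nt = (40 − 0.5·24) × 16 = 448 mm².
0.6 F_u A_nv = 476.3 kN; 0.6 F_y A_gv = 541.2 kN → shear rupture governs the shear term.
R_n = 476.3 + 1.0 × 410 × 448 / 1000 = 659.9 kN.
Design strength φR_n = 0.75 × 659.9 = 495 kN.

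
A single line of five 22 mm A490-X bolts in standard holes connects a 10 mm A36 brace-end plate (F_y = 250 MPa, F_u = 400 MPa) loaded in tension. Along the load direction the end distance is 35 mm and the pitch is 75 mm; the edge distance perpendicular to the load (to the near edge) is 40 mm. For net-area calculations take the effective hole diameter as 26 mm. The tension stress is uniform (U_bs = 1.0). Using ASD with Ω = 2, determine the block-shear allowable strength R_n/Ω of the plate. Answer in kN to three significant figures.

Shear plane L_v = 35 + 4·75 = 335 mm; A_gv = 335 × 10 = 3350 mm².
A_nv = (335 − 4.5·26) × 10 = 2180 mm².
A_nt = (40 − 0.5·26) × 10 = 270 mm².
0.6 F_u A_nv = 523.2 kN; 0.6 F_y A_gv = 502.5 kN → shear yielding governs the shear term.
R_n = 502.5 + 1.0 × 400 × 270 / 1000 = 610.5 kN.
Allowable strength R_n/Ω = 610.5 / 2 = 305 kN.

305 kN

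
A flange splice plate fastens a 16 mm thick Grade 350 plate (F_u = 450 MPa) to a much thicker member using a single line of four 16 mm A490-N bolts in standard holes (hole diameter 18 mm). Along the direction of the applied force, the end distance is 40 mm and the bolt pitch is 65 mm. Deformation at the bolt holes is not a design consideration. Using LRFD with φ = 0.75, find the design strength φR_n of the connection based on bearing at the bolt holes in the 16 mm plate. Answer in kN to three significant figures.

1030 kN

Per bolt r_n = 1.5 l_c t F_u ≤ 3.0 d t F_u; upper limit = 3.0 × 16 × 16 × 450 / 1000 = 345.6 kN.
Edge bolt: l_c = 40 − 18/2 = 31 mm → 1.5 × 31 × 16 × 450 / 1000 = 334.8 → r_n = 334.8 kN.
Interior bolts: l_c = 65 − 18 = 47 mm → 1.5 × 47 × 16 × 450 / 1000 = 507.6 → r_n = 345.6 kN.
R_n = 1 × 334.8 + 3 × 345.6 = 1372 kN.
Design strength φR_n = 0.75 × 1372 = 1030 kN.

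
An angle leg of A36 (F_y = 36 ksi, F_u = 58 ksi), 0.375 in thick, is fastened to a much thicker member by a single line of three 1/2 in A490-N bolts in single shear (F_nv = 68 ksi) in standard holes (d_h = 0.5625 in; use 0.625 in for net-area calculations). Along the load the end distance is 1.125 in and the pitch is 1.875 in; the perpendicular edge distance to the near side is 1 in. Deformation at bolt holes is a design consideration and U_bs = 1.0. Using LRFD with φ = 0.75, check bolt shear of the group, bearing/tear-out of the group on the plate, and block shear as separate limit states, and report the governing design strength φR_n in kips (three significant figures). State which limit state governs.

30 kips (bolt shear governs)

Bolt shear: A_b = π·0.5²/4 = 0.1963 in²; R_n = 68 × 0.1963 × 3 × 1 = 40.06 kips → 0.75 × 40.06 = 30 kips.
Bearing: edge l_c = 0.8438, r_n = 22.02 kips; interior l_c = 1.312, r_n = 26.1 kips; R_n = 22.02 + 2·26.1 = 74.22 kips → 55.7 kips.
Block shear: A_gv = 1.828, A_nv = 1.242, A_nt = 0.2578 in²; R_n = min(0.6F_uA_nv, 0.6F_yA_gv) + U_bs·F_u·A_nt = 54.44 kips → 40.8 kips.
Bolt shear governs: 30 kips.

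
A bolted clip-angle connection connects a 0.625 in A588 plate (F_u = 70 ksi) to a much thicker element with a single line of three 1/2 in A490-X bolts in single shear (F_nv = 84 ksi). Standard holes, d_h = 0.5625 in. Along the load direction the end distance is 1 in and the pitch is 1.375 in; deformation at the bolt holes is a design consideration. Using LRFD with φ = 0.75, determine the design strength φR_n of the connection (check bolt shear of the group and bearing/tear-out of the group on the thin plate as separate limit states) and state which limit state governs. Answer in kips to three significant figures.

37.1 kips (bolt shear governs)

Bolt shear: A_b = π·0.5²/4 = 0.1963 in²; R_n = 84 × 0.1963 × 3 × 1 = 49.48 kips → 0.75 × 49.48 = 37.1 kips.
Bearing (1.2 l_c t F_u ≤ 2.4 d t F_u): upper limit = 2.4·0.5·0.625·70 = 52.5 kips.
  Edge l_c = 1 − 0.5625/2 = 0.7188 → r_n = 37.73 kips; interior l_c = 1.375 − 0.5625 = 0.8125 → r_n = 42.66 kips.
  R_n,bearing = 1·37.73 + 2·42.66 = 123 kips → 0.75 × 123 = 92.3 kips.
Bolt shear governs: 37.1 kips.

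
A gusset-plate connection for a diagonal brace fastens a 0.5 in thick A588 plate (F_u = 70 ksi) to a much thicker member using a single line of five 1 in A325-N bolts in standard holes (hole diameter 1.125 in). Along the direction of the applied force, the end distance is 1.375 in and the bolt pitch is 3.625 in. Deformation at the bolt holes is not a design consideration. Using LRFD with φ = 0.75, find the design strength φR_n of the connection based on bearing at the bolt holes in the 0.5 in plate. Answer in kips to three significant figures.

347 kips

Per bolt r_n = 1.5 l_c t F_u ≤ 3.0 d t F_u; upper limit = 3.0 × 1 × 0.5 × 70 = 105 kips.
Edge bolt: l_c = 1.375 − 1.125/2 = 0.8125 in → 1.5 × 0.8125 × 0.5 × 70 = 42.66 → r_n = 42.66 kips.
Interior bolts: l_c = 3.625 − 1.125 = 2.5 in → 1.5 × 2.5 × 0.5 × 70 = 131.2 → r_n = 105 kips.
R_n = 1 × 42.66 + 4 × 105 = 462.7 kips.
Design strength φR_n = 0.75 × 462.7 = 347 kips.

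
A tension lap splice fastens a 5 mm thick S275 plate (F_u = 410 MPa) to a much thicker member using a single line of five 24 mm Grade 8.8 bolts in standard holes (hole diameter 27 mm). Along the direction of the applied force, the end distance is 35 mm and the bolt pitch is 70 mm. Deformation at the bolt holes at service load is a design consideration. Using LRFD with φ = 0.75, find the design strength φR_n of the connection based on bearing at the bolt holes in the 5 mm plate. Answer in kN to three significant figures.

Per bolt r_n = 1.2 l_c t F_u ≤ 2.4 d t F_u; upper limit = 2.4 × 24 × 5 × 410 / 1000 = 118.1 kN.
Edge bolt: l_c = 35 − 27/2 = 21.5 mm → 1.2 × 21.5 × 5 × 410 / 1000 = 52.89 → r_n = 52.89 kN.
Interior bolts: l_c = 70 − 27 = 43 mm → 1.2 × 43 × 5 × 410 / 1000 = 105.8 → r_n = 105.8 kN.
R_n = 1 × 52.89 + 4 × 105.8 = 476 kN.
Design strength φR_n = 0.75 × 476 = 357 kN.

357 kN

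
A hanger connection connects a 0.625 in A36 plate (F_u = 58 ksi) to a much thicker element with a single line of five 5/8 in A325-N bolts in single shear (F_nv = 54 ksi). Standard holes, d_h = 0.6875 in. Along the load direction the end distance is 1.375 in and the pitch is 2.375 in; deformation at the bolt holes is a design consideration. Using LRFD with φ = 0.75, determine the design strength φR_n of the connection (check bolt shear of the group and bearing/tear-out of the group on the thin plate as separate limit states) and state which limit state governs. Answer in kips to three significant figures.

Bolt shear: A_b = π·0.625²/4 = 0.3068 in²; R_n = 54 × 0.3068 × 5 × 1 = 82.83 kips → 0.75 × 82.83 = 62.1 kips.
Bearing (1.2 l_c t F_u ≤ 2.4 d t F_u): upper limit = 2.4·0.625·0.625·58 = 54.38 kips.
  Edge l_c = 1.375 − 0.6875/2 = 1.031 → r_n = 44.86 kips; interior l_c = 2.375 − 0.6875 = 1.688 → r_n = 54.38 kips.
  R_n,bearing = 1·44.86 + 4·54.38 = 262.4 kips → 0.75 × 262.4 = 197 kips.
Bolt shear governs: 62.1 kips.

62.1 kips (bolt shear governs)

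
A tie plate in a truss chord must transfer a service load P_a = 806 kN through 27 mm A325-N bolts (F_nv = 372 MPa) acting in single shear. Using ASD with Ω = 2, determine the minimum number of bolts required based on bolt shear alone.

8 bolts

A_b = π·27²/4 = 572.6 mm².
Per-bolt allowable strength R_n/Ω = 372 × 572.6 × 1 / 1000 / 2 = 106.5 kN.
n ≥ 806 / 106.5 = 7.568 → use 8 bolts.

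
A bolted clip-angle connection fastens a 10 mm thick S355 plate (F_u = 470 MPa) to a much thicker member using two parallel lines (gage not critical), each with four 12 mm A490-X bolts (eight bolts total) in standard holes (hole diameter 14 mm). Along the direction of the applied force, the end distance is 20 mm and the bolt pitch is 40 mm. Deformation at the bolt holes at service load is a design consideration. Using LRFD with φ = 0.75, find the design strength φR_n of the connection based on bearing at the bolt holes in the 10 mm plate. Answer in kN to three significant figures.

Per bolt r_n = 1.2 l_c t F_u ≤ 2.4 d t F_u; upper limit = 2.4 × 12 × 10 × 470 / 1000 = 135.4 kN.
Edge bolt: l_c = 20 − 14/2 = 13 mm → 1.2 × 13 × 10 × 470 / 1000 = 73.32 → r_n = 73.32 kN.
Interior bolts: l_c = 40 − 14 = 26 mm → 1.2 × 26 × 10 × 470 / 1000 = 146.6 → r_n = 135.4 kN.
R_n = 2 × 73.32 + 6 × 135.4 = 958.8 kN.
Design strength φR_n = 0.75 × 958.8 = 719 kN.

719 kN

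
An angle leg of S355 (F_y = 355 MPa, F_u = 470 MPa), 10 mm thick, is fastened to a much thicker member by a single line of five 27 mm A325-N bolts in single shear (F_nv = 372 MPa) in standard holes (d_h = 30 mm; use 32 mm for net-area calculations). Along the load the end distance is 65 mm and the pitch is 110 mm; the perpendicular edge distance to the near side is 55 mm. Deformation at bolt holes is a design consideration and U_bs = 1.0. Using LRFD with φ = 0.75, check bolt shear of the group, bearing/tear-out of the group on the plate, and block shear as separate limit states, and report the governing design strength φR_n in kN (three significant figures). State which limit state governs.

Bolt shear: A_b = π·27²/4 = 572.6 mm²; R_n = 372 × 572.6 × 5 × 1 / 1000 = 1065 kN → 0.75 × 1065 = 799 kN.
Bearing: edge l_c = 50, r_n = 282 kN; interior l_c = 80, r_n = 304.6 kN; R_n = 282 + 4·304.6 = 1500 kN → 1130 kN.
Block shear: A_gv = 5050, A_nv = 3610, A_nt = 390 mm²; R_n = min(0.6F_uA_nv, 0.6F_yA_gv) + U_bs·F_u·A_nt = 1201 kN → 901 kN.
Bolt shear governs: 799 kN.

799 kN (bolt shear governs)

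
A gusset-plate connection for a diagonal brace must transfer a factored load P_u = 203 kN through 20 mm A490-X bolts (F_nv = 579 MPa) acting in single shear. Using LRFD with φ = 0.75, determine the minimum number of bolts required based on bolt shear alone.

A_b = π·20²/4 = 314.2 mm².
Per-bolt design strength φR_n = 0.75 × 579 × 314.2 × 1 / 1000 = 136.4 kN.
n ≥ 203 / 136.4 = 1.488 → use 2 bolts.

2 bolts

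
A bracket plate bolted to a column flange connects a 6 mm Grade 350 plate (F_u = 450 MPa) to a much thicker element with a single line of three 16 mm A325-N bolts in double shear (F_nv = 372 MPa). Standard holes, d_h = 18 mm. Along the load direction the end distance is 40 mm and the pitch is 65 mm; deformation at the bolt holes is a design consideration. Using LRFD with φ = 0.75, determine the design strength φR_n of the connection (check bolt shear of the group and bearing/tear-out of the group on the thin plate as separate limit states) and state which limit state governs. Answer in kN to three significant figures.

231 kN (bearing governs)

Bolt shear: A_b = π·16²/4 = 201.1 mm²; R_n = 372 × 201.1 × 3 × 2 / 1000 = 448.8 kN → 0.75 × 448.8 = 337 kN.
Bearing (1.2 l_c t F_u ≤ 2.4 d t F_u): upper limit = 2.4·16·6·450 / 1000 = 103.7 kN.
  Edge l_c = 40 − 18/2 = 31 → r_n = 100.4 kN; interior l_c = 65 − 18 = 47 → r_n = 103.7 kN.
  R_n,bearing = 1·100.4 + 2·103.7 = 307.8 kN → 0.75 × 307.8 = 231 kN.
Bearing governs: 231 kN.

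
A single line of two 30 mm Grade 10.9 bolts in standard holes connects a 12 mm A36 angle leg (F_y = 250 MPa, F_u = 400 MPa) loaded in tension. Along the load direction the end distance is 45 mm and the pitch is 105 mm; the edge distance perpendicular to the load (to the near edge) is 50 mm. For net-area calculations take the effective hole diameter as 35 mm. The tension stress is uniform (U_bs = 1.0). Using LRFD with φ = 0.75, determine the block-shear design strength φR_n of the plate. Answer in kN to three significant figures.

320 kN

Shear plane L_v = 45 + 1·105 = 150 mm; A_gv = 150 × 12 = 1800 mm².
A_nv = (150 − 1.5·35) × 12 = 1170 mm².
A_nt = (50 − 0.5·35) × 12 = 390 mm².
0.6 F_u A_nv = 280.8 kN; 0.6 F_y A_gv = 270 kN → shear yielding governs the shear term.
R_n = 270 + 1.0 × 400 × 390 / 1000 = 426 kN.
Design strength φR_n = 0.75 × 426 = 320 kN.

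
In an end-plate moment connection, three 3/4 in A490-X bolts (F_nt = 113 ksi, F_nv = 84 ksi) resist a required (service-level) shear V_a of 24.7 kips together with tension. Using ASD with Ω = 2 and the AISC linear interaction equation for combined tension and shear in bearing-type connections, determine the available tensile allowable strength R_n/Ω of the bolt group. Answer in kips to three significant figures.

A_b = π·0.75²/4 = 0.4418 in²; f_rv = 24.7 / (3 × 0.4418) = 18.64 ksi.
F'_nt = 1.3 F_nt − (Ω F_nt / F_nv) f_rv = 1.3·113 − (2·113/84)·18.64 = 96.76 ksi, capped at F_nt → F'_nt = 96.76 ksi.
R_n = F'_nt · A_b · n = 96.76 × 0.4418 × 3 = 128.2 kips.
Allowable strength R_n/Ω = 128.2 / 2 = 64.1 kips.

64.1 kips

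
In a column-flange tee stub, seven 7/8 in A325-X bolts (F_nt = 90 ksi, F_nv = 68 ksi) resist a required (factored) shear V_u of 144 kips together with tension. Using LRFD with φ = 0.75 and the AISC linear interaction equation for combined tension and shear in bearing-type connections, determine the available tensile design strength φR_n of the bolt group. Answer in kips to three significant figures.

A_b = π·0.875²/4 = 0.6013 in²; f_rv = 144 / (7 × 0.6013) = 34.21 ksi.
F'_nt = 1.3 F_nt − (F_nt / φF_nv) f_rv = 1.3·90 − (90/(0.75·68))·34.21 = 56.63 ksi, capped at F_nt → F'_nt = 56.63 ksi.
R_n = F'_nt · A_b · n = 56.63 × 0.6013 × 7 = 238.4 kips.
Design strength φR_n = 0.75 × 238.4 = 179 kips.

179 kips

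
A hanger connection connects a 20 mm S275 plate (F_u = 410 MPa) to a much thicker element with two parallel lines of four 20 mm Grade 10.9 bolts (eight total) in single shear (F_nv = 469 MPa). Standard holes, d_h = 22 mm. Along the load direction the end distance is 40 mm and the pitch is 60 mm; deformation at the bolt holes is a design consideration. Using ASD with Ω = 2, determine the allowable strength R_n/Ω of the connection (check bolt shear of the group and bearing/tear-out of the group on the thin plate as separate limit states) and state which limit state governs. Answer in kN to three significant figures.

Bolt shear: A_b = π·20²/4 = 314.2 mm²; R_n = 469 × 314.2 × 8 × 1 / 1000 = 1179 kN → 1179 / 2 = 589 kN.
Bearing (1.2 l_c t F_u ≤ 2.4 d t F_u): upper limit = 2.4·20·20·410 / 1000 = 393.6 kN.
  Edge l_c = 40 − 22/2 = 29 → r_n = 285.4 kN; interior l_c = 60 − 22 = 38 → r_n = 373.9 kN.
  R_n,bearing = 2·285.4 + 6·373.9 = 2814 kN → 2814 / 2 = 1410 kN.
Bolt shear governs: 589 kN.

589 kN (bolt shear governs)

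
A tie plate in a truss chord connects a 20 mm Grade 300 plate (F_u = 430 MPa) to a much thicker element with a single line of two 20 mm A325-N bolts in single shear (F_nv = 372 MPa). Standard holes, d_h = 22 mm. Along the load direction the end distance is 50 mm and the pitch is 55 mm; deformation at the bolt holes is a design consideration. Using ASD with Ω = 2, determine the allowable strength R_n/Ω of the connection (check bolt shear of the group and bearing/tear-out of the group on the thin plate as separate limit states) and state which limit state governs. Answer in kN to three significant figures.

Bolt shear: A_b = π·20²/4 = 314.2 mm²; R_n = 372 × 314.2 × 2 × 1 / 1000 = 233.7 kN → 233.7 / 2 = 117 kN.
Bearing (1.2 l_c t F_u ≤ 2.4 d t F_u): upper limit = 2.4·20·20·430 / 1000 = 412.8 kN.
  Edge l_c = 50 − 22/2 = 39 → r_n = 402.5 kN; interior l_c = 55 − 22 = 33 → r_n = 340.6 kN.
  R_n,bearing = 1·402.5 + 1·340.6 = 743 kN → 743 / 2 = 372 kN.
Bolt shear governs: 117 kN.

117 kN (bolt shear governs)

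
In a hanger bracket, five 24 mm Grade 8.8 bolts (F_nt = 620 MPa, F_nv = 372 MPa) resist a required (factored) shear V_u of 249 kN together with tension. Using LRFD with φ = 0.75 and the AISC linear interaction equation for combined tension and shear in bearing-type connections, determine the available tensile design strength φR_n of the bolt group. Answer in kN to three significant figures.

A_b = π·24²/4 = 452.4 mm²; f_rv = 249 × 1000 / (5 × 452.4) = 110.1 MPa.
F'_nt = 1.3 F_nt − (F_nt / φF_nv) f_rv = 1.3·620 − (620/(0.75·372))·110.1 = 561.4 MPa, capped at F_nt → F'_nt = 561.4 MPa.
R_n = F'_nt · A_b · n = 561.4 × 452.4 × 5 / 1000 = 1270 kN.
Design strength φR_n = 0.75 × 1270 = 952 kN.

952 kN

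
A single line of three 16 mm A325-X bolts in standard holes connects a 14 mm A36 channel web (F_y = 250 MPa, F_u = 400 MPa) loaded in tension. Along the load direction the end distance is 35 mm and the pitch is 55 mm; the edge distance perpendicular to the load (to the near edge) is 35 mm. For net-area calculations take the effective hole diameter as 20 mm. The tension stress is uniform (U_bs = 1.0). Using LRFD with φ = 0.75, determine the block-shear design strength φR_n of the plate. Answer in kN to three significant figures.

Shear plane L_v = 35 + 2·55 = 145 mm; A_gv = 145 × 14 = 2030 mm².
A_nv = (145 − 2.5·20) × 14 = 1330 mm².
A_nt = (35 − 0.5·20) × 14 = 350 mm².
0.6 F_u A_nv = 319.2 kN; 0.6 F_y A_gv = 304.5 kN → shear yielding governs the shear term.
R_n = 304.5 + 1.0 × 400 × 350 / 1000 = 444.5 kN.
Design strength φR_n = 0.75 × 444.5 = 333 kN.

333 kN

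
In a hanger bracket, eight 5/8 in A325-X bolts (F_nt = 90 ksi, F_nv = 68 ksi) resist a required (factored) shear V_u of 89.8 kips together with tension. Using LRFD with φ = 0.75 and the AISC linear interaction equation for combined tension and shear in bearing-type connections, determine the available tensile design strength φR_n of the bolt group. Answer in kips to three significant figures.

A_b = π·0.625²/4 = 0.3068 in²; f_rv = 89.8 / (8 × 0.3068) = 36.59 ksi.
F'_nt = 1.3 F_nt − (F_nt / φF_nv) f_rv = 1.3·90 − (90/(0.75·68))·36.59 = 52.43 ksi, capped at F_nt → F'_nt = 52.43 ksi.
R_n = F'_nt · A_b · n = 52.43 × 0.3068 × 8 = 128.7 kips.
Design strength φR_n = 0.75 × 128.7 = 96.5 kips.

96.5 kips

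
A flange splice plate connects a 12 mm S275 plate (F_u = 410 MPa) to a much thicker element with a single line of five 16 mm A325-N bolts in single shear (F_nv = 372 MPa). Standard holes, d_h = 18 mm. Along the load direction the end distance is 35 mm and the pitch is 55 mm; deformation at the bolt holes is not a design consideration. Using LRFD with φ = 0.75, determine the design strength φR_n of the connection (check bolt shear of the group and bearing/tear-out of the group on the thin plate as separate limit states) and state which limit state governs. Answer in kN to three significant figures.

280 kN (bolt shear governs)

Bolt shear: A_b = π·16²/4 = 201.1 mm²; R_n = 372 × 201.1 × 5 × 1 / 1000 = 374 kN → 0.75 × 374 = 280 kN.
Bearing (1.5 l_c t F_u ≤ 3.0 d t F_u): upper limit = 3.0·16·12·410 / 1000 = 236.2 kN.
  Edge l_c = 35 − 18/2 = 26 → r_n = 191.9 kN; interior l_c = 55 − 18 = 37 → r_n = 236.2 kN.
  R_n,bearing = 1·191.9 + 4·236.2 = 1137 kN → 0.75 × 1137 = 852 kN.
Bolt shear governs: 280 kN.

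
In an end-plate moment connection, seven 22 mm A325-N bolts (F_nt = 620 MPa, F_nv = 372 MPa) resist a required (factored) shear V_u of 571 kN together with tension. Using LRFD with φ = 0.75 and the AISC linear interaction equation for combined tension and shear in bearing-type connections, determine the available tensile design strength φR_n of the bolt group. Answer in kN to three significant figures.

657 kN

A_b = π·22²/4 = 380.1 mm²; f_rv = 571 × 1000 / (7 × 380.1) = 214.6 MPa.
F'_nt = 1.3 F_nt − (F_nt / φF_nv) f_rv = 1.3·620 − (620/(0.75·372))·214.6 = 329.1 MPa, capped at F_nt → F'_nt = 329.1 MPa.
R_n = F'_nt · A_b · n = 329.1 × 380.1 × 7 / 1000 = 875.8 kN.
Design strength φR_n = 0.75 × 875.8 = 657 kN.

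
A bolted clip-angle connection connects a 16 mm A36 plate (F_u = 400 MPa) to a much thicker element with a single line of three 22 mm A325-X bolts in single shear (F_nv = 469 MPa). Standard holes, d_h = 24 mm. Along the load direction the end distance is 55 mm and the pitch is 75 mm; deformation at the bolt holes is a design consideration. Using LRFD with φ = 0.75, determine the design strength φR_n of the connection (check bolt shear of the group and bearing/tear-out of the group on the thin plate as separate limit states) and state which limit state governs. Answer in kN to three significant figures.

401 kN (bolt shear governs)

Bolt shear: A_b = π·22²/4 = 380.1 mm²; R_n = 469 × 380.1 × 3 × 1 / 1000 = 534.8 kN → 0.75 × 534.8 = 401 kN.
Bearing (1.2 l_c t F_u ≤ 2.4 d t F_u): upper limit = 2.4·22·16·400 / 1000 = 337.9 kN.
  Edge l_c = 55 − 24/2 = 43 → r_n = 330.2 kN; interior l_c = 75 − 24 = 51 → r_n = 337.9 kN.
  R_n,bearing = 1·330.2 + 2·337.9 = 1006 kN → 0.75 × 1006 = 755 kN.
Bolt shear governs: 401 kN.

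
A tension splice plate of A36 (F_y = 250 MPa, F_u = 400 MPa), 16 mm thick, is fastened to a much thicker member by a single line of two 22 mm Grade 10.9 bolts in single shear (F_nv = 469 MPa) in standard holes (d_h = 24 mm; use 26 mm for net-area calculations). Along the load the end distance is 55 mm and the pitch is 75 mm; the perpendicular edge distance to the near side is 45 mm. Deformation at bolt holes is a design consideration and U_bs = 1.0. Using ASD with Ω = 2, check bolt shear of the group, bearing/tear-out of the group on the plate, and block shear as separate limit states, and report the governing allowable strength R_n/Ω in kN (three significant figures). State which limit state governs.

Bolt shear: A_b = π·22²/4 = 380.1 mm²; R_n = 469 × 380.1 × 2 × 1 / 1000 = 356.6 kN → 356.6 / 2 = 178 kN.
Bearing: edge l_c = 43, r_n = 330.2 kN; interior l_c = 51, r_n = 337.9 kN; R_n = 330.2 + 1·337.9 = 668.2 kN → 334 kN.
Block shear: A_gv = 2080, A_nv = 1456, A_nt = 512 mm²; R_n = min(0.6F_uA_nv, 0.6F_yA_gv) + U_bs·F_u·A_nt = 516.8 kN → 258 kN.
Bolt shear governs: 178 kN.

178 kN (bolt shear governs)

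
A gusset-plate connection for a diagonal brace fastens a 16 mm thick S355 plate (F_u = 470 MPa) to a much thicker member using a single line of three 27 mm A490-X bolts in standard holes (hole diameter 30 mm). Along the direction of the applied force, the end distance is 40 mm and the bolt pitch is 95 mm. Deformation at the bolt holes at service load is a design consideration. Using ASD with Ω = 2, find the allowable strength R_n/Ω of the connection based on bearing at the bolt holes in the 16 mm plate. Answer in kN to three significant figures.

Per bolt r_n = 1.2 l_c t F_u ≤ 2.4 d t F_u; upper limit = 2.4 × 27 × 16 × 470 / 1000 = 487.3 kN.
Edge bolt: l_c = 40 − 30/2 = 25 mm → 1.2 × 25 × 16 × 470 / 1000 = 225.6 → r_n = 225.6 kN.
Interior bolts: l_c = 95 − 30 = 65 mm → 1.2 × 65 × 16 × 470 / 1000 = 586.6 → r_n = 487.3 kN.
R_n = 1 × 225.6 + 2 × 487.3 = 1200 kN.
Allowable strength R_n/Ω = 1200 / 2 = 600 kN.

600 kN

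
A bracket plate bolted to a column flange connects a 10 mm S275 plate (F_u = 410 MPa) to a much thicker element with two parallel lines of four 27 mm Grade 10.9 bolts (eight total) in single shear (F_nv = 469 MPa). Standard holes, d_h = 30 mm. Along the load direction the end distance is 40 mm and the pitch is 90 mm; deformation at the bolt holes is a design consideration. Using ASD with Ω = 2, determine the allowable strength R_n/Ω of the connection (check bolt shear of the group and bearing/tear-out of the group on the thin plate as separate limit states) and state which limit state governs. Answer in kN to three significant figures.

Bolt shear: A_b = π·27²/4 = 572.6 mm²; R_n = 469 × 572.6 × 8 × 1 / 1000 = 2148 kN → 2148 / 2 = 1070 kN.
Bearing (1.2 l_c t F_u ≤ 2.4 d t F_u): upper limit = 2.4·27·10·410 / 1000 = 265.7 kN.
  Edge l_c = 40 − 30/2 = 25 → r_n = 123 kN; interior l_c = 90 − 30 = 60 → r_n = 265.7 kN.
  R_n,bearing = 2·123 + 6·265.7 = 1840 kN → 1840 / 2 = 920 kN.
Bearing governs: 920 kN.

920 kN (bearing governs)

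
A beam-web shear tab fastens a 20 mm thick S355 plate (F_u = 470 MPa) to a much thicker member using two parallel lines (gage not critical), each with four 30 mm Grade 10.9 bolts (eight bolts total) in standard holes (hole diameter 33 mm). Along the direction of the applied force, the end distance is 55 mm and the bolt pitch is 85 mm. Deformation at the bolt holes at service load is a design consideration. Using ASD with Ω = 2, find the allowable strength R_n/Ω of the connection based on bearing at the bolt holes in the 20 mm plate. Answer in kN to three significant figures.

Per bolt r_n = 1.2 l_c t F_u ≤ 2.4 d t F_u; upper limit = 2.4 × 30 × 20 × 470 / 1000 = 676.8 kN.
Edge bolt: l_c = 55 − 33/2 = 38.5 mm → 1.2 × 38.5 × 20 × 470 / 1000 = 434.3 → r_n = 434.3 kN.
Interior bolts: l_c = 85 − 33 = 52 mm → 1.2 × 52 × 20 × 470 / 1000 = 586.6 → r_n = 586.6 kN.
R_n = 2 × 434.3 + 6 × 586.6 = 4388 kN.
Allowable strength R_n/Ω = 4388 / 2 = 2190 kN.

2190 kN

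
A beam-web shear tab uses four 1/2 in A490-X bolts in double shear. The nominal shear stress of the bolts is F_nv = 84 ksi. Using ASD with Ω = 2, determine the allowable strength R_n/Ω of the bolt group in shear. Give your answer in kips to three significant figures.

66 kips

A_b = π × 0.5² / 4 = 0.1963 in².
R_n = F_nv · A_b · n · n_s = 84 × 0.1963 × 4 × 2 = 131.9 kips.
Allowable strength R_n/Ω = 131.9 / 2 = 66 kips.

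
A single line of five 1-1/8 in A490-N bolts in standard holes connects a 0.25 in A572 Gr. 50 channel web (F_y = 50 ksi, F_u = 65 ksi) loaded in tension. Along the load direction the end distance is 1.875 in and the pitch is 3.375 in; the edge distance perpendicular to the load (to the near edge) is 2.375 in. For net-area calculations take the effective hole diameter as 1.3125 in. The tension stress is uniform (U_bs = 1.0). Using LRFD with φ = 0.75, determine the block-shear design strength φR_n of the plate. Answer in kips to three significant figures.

Shear plane L_v = 1.875 + 4·3.375 = 15.38 in; A_gv = 15.38 × 0.25 = 3.844 in².
A_nv = (15.38 − 4.5·1.3125) × 0.25 = 2.367 in².
A_nt = (2.375 − 0.5·1.3125) × 0.25 = 0.4297 in².
0.6 F_u A_nv = 92.32 kips; 0.6 F_y A_gv = 115.3 kips → shear rupture governs the shear term.
R_n = 92.32 + 1.0 × 65 × 0.4297 = 120.2 kips.
Design strength φR_n = 0.75 × 120.2 = 90.2 kips.

90.2 kips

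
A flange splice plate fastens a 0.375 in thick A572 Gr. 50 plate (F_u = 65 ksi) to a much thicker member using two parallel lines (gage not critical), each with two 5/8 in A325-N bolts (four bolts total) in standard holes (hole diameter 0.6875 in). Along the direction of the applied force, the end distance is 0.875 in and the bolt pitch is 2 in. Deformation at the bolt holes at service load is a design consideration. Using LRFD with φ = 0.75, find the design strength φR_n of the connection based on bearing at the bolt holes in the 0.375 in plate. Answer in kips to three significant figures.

Per bolt r_n = 1.2 l_c t F_u ≤ 2.4 d t F_u; upper limit = 2.4 × 0.625 × 0.375 × 65 = 36.56 kips.
Edge bolt: l_c = 0.875 − 0.6875/2 = 0.5312 in → 1.2 × 0.5312 × 0.375 × 65 = 15.54 → r_n = 15.54 kips.
Interior bolts: l_c = 2 − 0.6875 = 1.312 in → 1.2 × 1.312 × 0.375 × 65 = 38.39 → r_n = 36.56 kips.
R_n = 2 × 15.54 + 2 × 36.56 = 104.2 kips.
Design strength φR_n = 0.75 × 104.2 = 78.2 kips.

78.2 kips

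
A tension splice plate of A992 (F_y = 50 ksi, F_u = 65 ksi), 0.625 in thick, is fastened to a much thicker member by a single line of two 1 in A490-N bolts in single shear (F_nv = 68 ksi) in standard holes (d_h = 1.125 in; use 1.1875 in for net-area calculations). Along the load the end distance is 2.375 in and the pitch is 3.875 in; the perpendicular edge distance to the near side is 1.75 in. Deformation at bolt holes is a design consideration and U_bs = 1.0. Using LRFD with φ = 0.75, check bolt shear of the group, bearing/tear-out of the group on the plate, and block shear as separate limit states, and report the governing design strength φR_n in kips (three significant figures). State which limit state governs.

80.1 kips (bolt shear governs)

Bolt shear: A_b = π·1²/4 = 0.7854 in²; R_n = 68 × 0.7854 × 2 × 1 = 106.8 kips → 0.75 × 106.8 = 80.1 kips.
Bearing: edge l_c = 1.812, r_n = 88.36 kips; interior l_c = 2.75, r_n = 97.5 kips; R_n = 88.36 + 1·97.5 = 185.9 kips → 139 kips.
Block shear: A_gv = 3.906, A_nv = 2.793, A_nt = 0.7227 in²; R_n = min(0.6F_uA_nv, 0.6F_yA_gv) + U_bs·F_u·A_nt = 155.9 kips → 117 kips.
Bolt shear governs: 80.1 kips.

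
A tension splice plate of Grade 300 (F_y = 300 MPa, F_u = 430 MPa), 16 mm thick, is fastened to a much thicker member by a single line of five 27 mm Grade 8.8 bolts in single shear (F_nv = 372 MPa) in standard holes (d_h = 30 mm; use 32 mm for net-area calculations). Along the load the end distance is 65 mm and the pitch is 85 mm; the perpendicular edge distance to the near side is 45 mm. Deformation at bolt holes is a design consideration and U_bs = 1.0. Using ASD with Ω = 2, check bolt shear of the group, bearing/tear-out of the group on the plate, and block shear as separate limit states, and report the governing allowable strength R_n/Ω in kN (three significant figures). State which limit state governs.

Bolt shear: A_b = π·27²/4 = 572.6 mm²; R_n = 372 × 572.6 × 5 × 1 / 1000 = 1065 kN → 1065 / 2 = 532 kN.
Bearing: edge l_c = 50, r_n = 412.8 kN; interior l_c = 55, r_n = 445.8 kN; R_n = 412.8 + 4·445.8 = 2196 kN → 1100 kN.
Block shear: A_gv = 6480, A_nv = 4176, A_nt = 464 mm²; R_n = min(0.6F_uA_nv, 0.6F_yA_gv) + U_bs·F_u·A_nt = 1277 kN → 638 kN.
Bolt shear governs: 532 kN.

532 kN (bolt shear governs)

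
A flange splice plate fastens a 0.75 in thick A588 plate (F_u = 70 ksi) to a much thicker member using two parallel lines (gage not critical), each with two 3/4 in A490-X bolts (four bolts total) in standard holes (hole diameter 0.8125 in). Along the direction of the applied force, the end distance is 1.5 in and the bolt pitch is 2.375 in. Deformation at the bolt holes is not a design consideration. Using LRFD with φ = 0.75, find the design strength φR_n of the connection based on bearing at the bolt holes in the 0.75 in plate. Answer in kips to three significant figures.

306 kips

Per bolt r_n = 1.5 l_c t F_u ≤ 3.0 d t F_u; upper limit = 3.0 × 0.75 × 0.75 × 70 = 118.1 kips.
Edge bolt: l_c = 1.5 − 0.8125/2 = 1.094 in → 1.5 × 1.094 × 0.75 × 70 = 86.13 → r_n = 86.13 kips.
Interior bolts: l_c = 2.375 − 0.8125 = 1.562 in → 1.5 × 1.562 × 0.75 × 70 = 123 → r_n = 118.1 kips.
R_n = 2 × 86.13 + 2 × 118.1 = 408.5 kips.
Design strength φR_n = 0.75 × 408.5 = 306 kips.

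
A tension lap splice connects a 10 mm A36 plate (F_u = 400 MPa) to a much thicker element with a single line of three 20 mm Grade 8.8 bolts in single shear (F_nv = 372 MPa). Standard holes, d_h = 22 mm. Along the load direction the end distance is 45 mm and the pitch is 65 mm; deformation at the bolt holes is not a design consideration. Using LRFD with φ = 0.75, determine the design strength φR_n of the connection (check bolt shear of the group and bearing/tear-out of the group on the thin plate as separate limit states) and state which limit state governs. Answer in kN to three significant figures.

263 kN (bolt shear governs)

Bolt shear: A_b = π·20²/4 = 314.2 mm²; R_n = 372 × 314.2 × 3 × 1 / 1000 = 350.6 kN → 0.75 × 350.6 = 263 kN.
Bearing (1.5 l_c t F_u ≤ 3.0 d t F_u): upper limit = 3.0·20·10·400 / 1000 = 240 kN.
  Edge l_c = 45 − 22/2 = 34 → r_n = 204 kN; interior l_c = 65 − 22 = 43 → r_n = 240 kN.
  R_n,bearing = 1·204 + 2·240 = 684 kN → 0.75 × 684 = 513 kN.
Bolt shear governs: 263 kN.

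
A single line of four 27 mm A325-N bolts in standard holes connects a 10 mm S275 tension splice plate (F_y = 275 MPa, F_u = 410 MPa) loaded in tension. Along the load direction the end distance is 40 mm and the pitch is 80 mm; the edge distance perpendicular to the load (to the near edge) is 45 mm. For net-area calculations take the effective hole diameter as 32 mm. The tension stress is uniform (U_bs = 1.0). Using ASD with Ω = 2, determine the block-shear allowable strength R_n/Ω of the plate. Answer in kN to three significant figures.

Shear plane L_v = 40 + 3·80 = 280 mm; A_gv = 280 × 10 = 2800 mm².
A_nv = (280 − 3.5·32) × 10 = 1680 mm².
A_nt = (45 − 0.5·32) × 10 = 290 mm².
0.6 F_u A_nv = 413.3 kN; 0.6 F_y A_gv = 462 kN → shear rupture governs the shear term.
R_n = 413.3 + 1.0 × 410 × 290 / 1000 = 532.2 kN.
Allowable strength R_n/Ω = 532.2 / 2 = 266 kN.

266 kN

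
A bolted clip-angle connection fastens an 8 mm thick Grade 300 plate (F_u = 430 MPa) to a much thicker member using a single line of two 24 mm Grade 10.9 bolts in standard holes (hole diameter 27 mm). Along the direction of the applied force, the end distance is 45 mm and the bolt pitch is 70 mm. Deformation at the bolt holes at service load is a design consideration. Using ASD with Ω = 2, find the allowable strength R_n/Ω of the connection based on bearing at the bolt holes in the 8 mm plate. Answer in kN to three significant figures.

Per bolt r_n = 1.2 l_c t F_u ≤ 2.4 d t F_u; upper limit = 2.4 × 24 × 8 × 430 / 1000 = 198.1 kN.
Edge bolt: l_c = 45 − 27/2 = 31.5 mm → 1.2 × 31.5 × 8 × 430 / 1000 = 130 → r_n = 130 kN.
Interior bolts: l_c = 70 − 27 = 43 mm → 1.2 × 43 × 8 × 430 / 1000 = 177.5 → r_n = 177.5 kN.
R_n = 1 × 130 + 1 × 177.5 = 307.5 kN.
Allowable strength R_n/Ω = 307.5 / 2 = 154 kN.

154 kN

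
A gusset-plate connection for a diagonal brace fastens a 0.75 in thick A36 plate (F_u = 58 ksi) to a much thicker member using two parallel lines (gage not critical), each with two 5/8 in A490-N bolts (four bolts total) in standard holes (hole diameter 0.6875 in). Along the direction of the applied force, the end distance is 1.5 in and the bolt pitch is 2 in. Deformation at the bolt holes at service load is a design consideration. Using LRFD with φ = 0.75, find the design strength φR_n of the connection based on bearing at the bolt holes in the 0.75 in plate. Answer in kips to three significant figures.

Per bolt r_n = 1.2 l_c t F_u ≤ 2.4 d t F_u; upper limit = 2.4 × 0.625 × 0.75 × 58 = 65.25 kips.
Edge bolt: l_c = 1.5 − 0.6875/2 = 1.156 in → 1.2 × 1.156 × 0.75 × 58 = 60.36 → r_n = 60.36 kips.
Interior bolts: l_c = 2 − 0.6875 = 1.312 in → 1.2 × 1.312 × 0.75 × 58 = 68.51 → r_n = 65.25 kips.
R_n = 2 × 60.36 + 2 × 65.25 = 251.2 kips.
Design strength φR_n = 0.75 × 251.2 = 188 kips.

188 kips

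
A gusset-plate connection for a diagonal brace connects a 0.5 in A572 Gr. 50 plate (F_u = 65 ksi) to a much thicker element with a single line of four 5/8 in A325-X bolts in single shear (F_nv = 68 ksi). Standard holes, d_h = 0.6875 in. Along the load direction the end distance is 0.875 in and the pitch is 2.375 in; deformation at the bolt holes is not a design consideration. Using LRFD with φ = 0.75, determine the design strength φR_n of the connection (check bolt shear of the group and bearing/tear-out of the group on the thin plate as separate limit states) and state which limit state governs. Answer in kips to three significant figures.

62.6 kips (bolt shear governs)

Bolt shear: A_b = π·0.625²/4 = 0.3068 in²; R_n = 68 × 0.3068 × 4 × 1 = 83.45 kips → 0.75 × 83.45 = 62.6 kips.
Bearing (1.5 l_c t F_u ≤ 3.0 d t F_u): upper limit = 3.0·0.625·0.5·65 = 60.94 kips.
  Edge l_c = 0.875 − 0.6875/2 = 0.5312 → r_n = 25.9 kips; interior l_c = 2.375 − 0.6875 = 1.688 → r_n = 60.94 kips.
  R_n,bearing = 1·25.9 + 3·60.94 = 208.7 kips → 0.75 × 208.7 = 157 kips.
Bolt shear governs: 62.6 kips.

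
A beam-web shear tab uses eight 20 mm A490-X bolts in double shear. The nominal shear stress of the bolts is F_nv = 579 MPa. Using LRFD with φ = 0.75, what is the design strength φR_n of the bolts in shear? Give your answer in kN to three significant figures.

2180 kN

A_b = π × 20² / 4 = 314.2 mm².
R_n = F_nv · A_b · n · n_s = 579 × 314.2 × 8 × 2 / 1000 = 2910 kN.
Design strength φR_n = 0.75 × 2910 = 2180 kN.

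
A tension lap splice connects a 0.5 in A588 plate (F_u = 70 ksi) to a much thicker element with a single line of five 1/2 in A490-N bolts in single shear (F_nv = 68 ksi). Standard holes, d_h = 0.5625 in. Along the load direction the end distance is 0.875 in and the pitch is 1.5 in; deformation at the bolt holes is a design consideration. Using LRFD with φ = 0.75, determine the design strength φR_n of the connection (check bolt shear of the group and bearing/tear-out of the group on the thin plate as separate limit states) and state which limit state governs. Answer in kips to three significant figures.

Bolt shear: A_b = π·0.5²/4 = 0.1963 in²; R_n = 68 × 0.1963 × 5 × 1 = 66.76 kips → 0.75 × 66.76 = 50.1 kips.
Bearing (1.2 l_c t F_u ≤ 2.4 d t F_u): upper limit = 2.4·0.5·0.5·70 = 42 kips.
  Edge l_c = 0.875 − 0.5625/2 = 0.5938 → r_n = 24.94 kips; interior l_c = 1.5 − 0.5625 = 0.9375 → r_n = 39.38 kips.
  R_n,bearing = 1·24.94 + 4·39.38 = 182.4 kips → 0.75 × 182.4 = 137 kips.
Bolt shear governs: 50.1 kips.

50.1 kips (bolt shear governs)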